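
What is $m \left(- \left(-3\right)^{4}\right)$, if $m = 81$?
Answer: $-6561$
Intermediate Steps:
$m \left(- \left(-3\right)^{4}\right) = 81 \left(- \left(-3\right)^{4}\right) = 81 \left(\left(-1\right) 81\right) = 81 \left(-81\right) = -6561$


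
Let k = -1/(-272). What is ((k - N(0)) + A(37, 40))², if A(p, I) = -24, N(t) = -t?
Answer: 42601729/73984 ≈ 575.82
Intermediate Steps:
k = 1/272 (k = -1*(-1/272) = 1/272 ≈ 0.0036765)
((k - N(0)) + A(37, 40))² = ((1/272 - (-1)*0) - 24)² = ((1/272 - 1*0) - 24)² = ((1/272 + 0) - 24)² = (1/272 - 24)² = (-6527/272)² = 42601729/73984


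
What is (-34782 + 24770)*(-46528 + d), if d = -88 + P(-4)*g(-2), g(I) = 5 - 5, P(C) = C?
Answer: 466719392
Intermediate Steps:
g(I) = 0
d = -88 (d = -88 - 4*0 = -88 + 0 = -88)
(-34782 + 24770)*(-46528 + d) = (-34782 + 24770)*(-46528 - 88) = -10012*(-46616) = 466719392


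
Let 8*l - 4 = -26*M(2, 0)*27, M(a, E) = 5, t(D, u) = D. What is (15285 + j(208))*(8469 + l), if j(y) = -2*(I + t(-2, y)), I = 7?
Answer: 490678825/4 ≈ 1.2267e+8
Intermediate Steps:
j(y) = -10 (j(y) = -2*(7 - 2) = -2*5 = -10)
l = -1753/4 (l = 1/2 + (-26*5*27)/8 = 1/2 + (-130*27)/8 = 1/2 + (1/8)*(-3510) = 1/2 - 1755/4 = -1753/4 ≈ -438.25)
(15285 + j(208))*(8469 + l) = (15285 - 10)*(8469 - 1753/4) = 15275*(32123/4) = 490678825/4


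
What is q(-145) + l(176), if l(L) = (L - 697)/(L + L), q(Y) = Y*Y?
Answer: 7400279/352 ≈ 21024.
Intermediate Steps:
q(Y) = Y**2
l(L) = (-697 + L)/(2*L) (l(L) = (-697 + L)/((2*L)) = (-697 + L)*(1/(2*L)) = (-697 + L)/(2*L))
q(-145) + l(176) = (-145)**2 + (1/2)*(-697 + 176)/176 = 21025 + (1/2)*(1/176)*(-521) = 21025 - 521/352 = 7400279/352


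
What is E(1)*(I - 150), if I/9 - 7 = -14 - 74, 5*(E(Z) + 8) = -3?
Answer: 37797/5 ≈ 7559.4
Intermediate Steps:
E(Z) = -43/5 (E(Z) = -8 + (⅕)*(-3) = -8 - ⅗ = -43/5)
I = -729 (I = 63 + 9*(-14 - 74) = 63 + 9*(-88) = 63 - 792 = -729)
E(1)*(I - 150) = -43*(-729 - 150)/5 = -43/5*(-879) = 37797/5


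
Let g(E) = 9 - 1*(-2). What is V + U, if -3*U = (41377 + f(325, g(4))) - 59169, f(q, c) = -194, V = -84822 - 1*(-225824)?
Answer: 440992/3 ≈ 1.4700e+5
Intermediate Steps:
g(E) = 11 (g(E) = 9 + 2 = 11)
V = 141002 (V = -84822 + 225824 = 141002)
U = 17986/3 (U = -((41377 - 194) - 59169)/3 = -(41183 - 59169)/3 = -⅓*(-17986) = 17986/3 ≈ 5995.3)
V + U = 141002 + 17986/3 = 440992/3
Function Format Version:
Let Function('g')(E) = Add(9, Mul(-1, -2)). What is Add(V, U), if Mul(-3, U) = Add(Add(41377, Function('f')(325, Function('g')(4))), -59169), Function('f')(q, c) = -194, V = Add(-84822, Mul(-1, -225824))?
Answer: Rational(440992, 3) ≈ 1.4700e+5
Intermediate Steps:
Function('g')(E) = 11 (Function('g')(E) = Add(9, 2) = 11)
V = 141002 (V = Add(-84822, 225824) = 141002)
U = Rational(17986, 3) (U = Mul(Rational(-1, 3), Add(Add(41377, -194), -59169)) = Mul(Rational(-1, 3), Add(41183, -59169)) = Mul(Rational(-1, 3), -17986) = Rational(17986, 3) ≈ 5995.3)
Add(V, U) = Add(141002, Rational(17986, 3)) = Rational(440992, 3)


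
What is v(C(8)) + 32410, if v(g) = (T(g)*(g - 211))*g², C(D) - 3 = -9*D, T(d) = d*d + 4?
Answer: -6352093790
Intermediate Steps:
T(d) = 4 + d² (T(d) = d² + 4 = 4 + d²)
C(D) = 3 - 9*D
v(g) = g²*(-211 + g)*(4 + g²) (v(g) = ((4 + g²)*(g - 211))*g² = ((4 + g²)*(-211 + g))*g² = ((-211 + g)*(4 + g²))*g² = g²*(-211 + g)*(4 + g²))
v(C(8)) + 32410 = (3 - 9*8)²*(-211 + (3 - 9*8))*(4 + (3 - 9*8)²) + 32410 = (3 - 72)²*(-211 + (3 - 72))*(4 + (3 - 72)²) + 32410 = (-69)²*(-211 - 69)*(4 + (-69)²) + 32410 = 4761*(-280)*(4 + 4761) + 32410 = 4761*(-280)*4765 + 32410 = -6352126200 + 32410 = -6352093790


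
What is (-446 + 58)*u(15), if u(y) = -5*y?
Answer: 29100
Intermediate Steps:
(-446 + 58)*u(15) = (-446 + 58)*(-5*15) = -388*(-75) = 29100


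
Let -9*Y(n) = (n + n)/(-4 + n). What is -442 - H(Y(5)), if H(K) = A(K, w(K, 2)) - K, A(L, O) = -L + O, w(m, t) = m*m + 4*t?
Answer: -36730/81 ≈ -453.46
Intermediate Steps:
Y(n) = -2*n/(9*(-4 + n)) (Y(n) = -(n + n)/(9*(-4 + n)) = -2*n/(9*(-4 + n)))
w(m, t) = m² + 4*t
A(L, O) = O - L
H(K) = 8 + K² - 2*K (H(K) = ((K² + 4*2) - K) - K = ((K² + 8) - K) - K = ((8 + K²) - K) - K = (8 + K² - K) - K = 8 + K² - 2*K)
-442 - H(Y(5)) = -442 - (8 + (-2*5/(-36 + 9*5))² - (-4)*5/(-36 + 9*5)) = -442 - (8 + (-2*5/(-36 + 45))² - (-4)*5/(-36 + 45)) = -442 - (8 + (-2*5/9)² - (-4)*5/9) = -442 - (8 + (-2*5*⅑)² - (-4)*5/9) = -442 - (8 + (-10/9)² - 2*(-10/9)) = -442 - (8 + 100/81 + 20/9) = -442 - 1*928/81 = -442 - 928/81 = -36730/81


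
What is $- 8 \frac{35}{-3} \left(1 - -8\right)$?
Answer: $840$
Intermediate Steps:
$- 8 \frac{35}{-3} \left(1 - -8\right) = - 8 \cdot 35 \left(- \frac{1}{3}\right) \left(1 + 8\right) = \left(-8\right) \left(- \frac{35}{3}\right) 9 = \frac{280}{3} \cdot 9 = 840$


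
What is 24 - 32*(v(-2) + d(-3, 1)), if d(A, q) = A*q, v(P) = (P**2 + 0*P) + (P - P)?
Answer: -8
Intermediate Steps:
v(P) = P**2 (v(P) = (P**2 + 0) + 0 = P**2 + 0 = P**2)
24 - 32*(v(-2) + d(-3, 1)) = 24 - 32*((-2)**2 - 3*1) = 24 - 32*(4 - 3) = 24 - 32*1 = 24 - 32 = -8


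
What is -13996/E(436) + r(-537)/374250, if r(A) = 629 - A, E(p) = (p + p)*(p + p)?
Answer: -543924407/35571714000 ≈ -0.015291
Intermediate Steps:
E(p) = 4*p**2 (E(p) = (2*p)*(2*p) = 4*p**2)
-13996/E(436) + r(-537)/374250 = -13996/(4*436**2) + (629 - 1*(-537))/374250 = -13996/(4*190096) + (629 + 537)*(1/374250) = -13996/760384 + 1166*(1/374250) = -13996*1/760384 + 583/187125 = -3499/190096 + 583/187125 = -543924407/35571714000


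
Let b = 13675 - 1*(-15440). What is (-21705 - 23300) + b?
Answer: -15890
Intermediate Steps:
b = 29115 (b = 13675 + 15440 = 29115)
(-21705 - 23300) + b = (-21705 - 23300) + 29115 = -45005 + 29115 = -15890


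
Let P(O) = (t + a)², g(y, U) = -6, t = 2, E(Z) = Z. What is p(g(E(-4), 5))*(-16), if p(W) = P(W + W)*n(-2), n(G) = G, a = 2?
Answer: 512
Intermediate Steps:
P(O) = 16 (P(O) = (2 + 2)² = 4² = 16)
p(W) = -32 (p(W) = 16*(-2) = -32)
p(g(E(-4), 5))*(-16) = -32*(-16) = 512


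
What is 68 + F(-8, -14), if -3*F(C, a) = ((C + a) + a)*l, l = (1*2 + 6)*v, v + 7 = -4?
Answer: -988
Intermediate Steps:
v = -11 (v = -7 - 4 = -11)
l = -88 (l = (1*2 + 6)*(-11) = (2 + 6)*(-11) = 8*(-11) = -88)
F(C, a) = 88*C/3 + 176*a/3 (F(C, a) = -((C + a) + a)*(-88)/3 = -(C + 2*a)*(-88)/3 = -(-176*a - 88*C)/3 = 88*C/3 + 176*a/3)
68 + F(-8, -14) = 68 + ((88/3)*(-8) + (176/3)*(-14)) = 68 + (-704/3 - 2464/3) = 68 - 1056 = -988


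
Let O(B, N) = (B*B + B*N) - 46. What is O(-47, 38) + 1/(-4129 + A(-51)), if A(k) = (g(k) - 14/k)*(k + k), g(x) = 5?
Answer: 1759458/4667 ≈ 377.00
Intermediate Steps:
O(B, N) = -46 + B² + B*N (O(B, N) = (B² + B*N) - 46 = -46 + B² + B*N)
A(k) = 2*k*(5 - 14/k) (A(k) = (5 - 14/k)*(k + k) = (5 - 14/k)*(2*k) = 2*k*(5 - 14/k))
O(-47, 38) + 1/(-4129 + A(-51)) = (-46 + (-47)² - 47*38) + 1/(-4129 + (-28 + 10*(-51))) = (-46 + 2209 - 1786) + 1/(-4129 + (-28 - 510)) = 377 + 1/(-4129 - 538) = 377 + 1/(-4667) = 377 - 1/4667 = 1759458/4667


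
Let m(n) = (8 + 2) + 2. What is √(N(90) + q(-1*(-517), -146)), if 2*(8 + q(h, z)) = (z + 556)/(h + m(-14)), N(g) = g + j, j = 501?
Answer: 2*√77153/23 ≈ 24.153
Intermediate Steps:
m(n) = 12 (m(n) = 10 + 2 = 12)
N(g) = 501 + g (N(g) = g + 501 = 501 + g)
q(h, z) = -8 + (556 + z)/(2*(12 + h)) (q(h, z) = -8 + ((z + 556)/(h + 12))/2 = -8 + ((556 + z)/(12 + h))/2 = -8 + (556 + z)/(2*(12 + h)))
√(N(90) + q(-1*(-517), -146)) = √((501 + 90) + (364 - 146 - (-16)*(-517))/(2*(12 - 1*(-517)))) = √(591 + (364 - 146 - 16*517)/(2*(12 + 517))) = √(591 + (½)*(364 - 146 - 8272)/529) = √(591 + (½)*(1/529)*(-8054)) = √(591 - 4027/529) = √(308612/529) = 2*√77153/23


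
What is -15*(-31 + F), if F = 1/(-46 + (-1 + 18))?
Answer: 13500/29 ≈ 465.52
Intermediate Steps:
F = -1/29 (F = 1/(-46 + 17) = 1/(-29) = -1/29 ≈ -0.034483)
-15*(-31 + F) = -15*(-31 - 1/29) = -15*(-900/29) = 13500/29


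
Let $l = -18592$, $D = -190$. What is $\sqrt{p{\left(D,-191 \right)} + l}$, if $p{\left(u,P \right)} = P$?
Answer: $3 i \sqrt{2087} \approx 137.05 i$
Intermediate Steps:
$\sqrt{p{\left(D,-191 \right)} + l} = \sqrt{-191 - 18592} = \sqrt{-18783} = 3 i \sqrt{2087}$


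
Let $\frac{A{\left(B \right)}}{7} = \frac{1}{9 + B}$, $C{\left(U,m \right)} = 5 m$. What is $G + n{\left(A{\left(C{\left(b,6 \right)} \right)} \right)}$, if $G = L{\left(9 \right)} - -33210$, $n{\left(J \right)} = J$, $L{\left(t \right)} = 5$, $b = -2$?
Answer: $\frac{1295392}{39} \approx 33215.0$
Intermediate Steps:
$A{\left(B \right)} = \frac{7}{9 + B}$
$G = 33215$ ($G = 5 - -33210 = 5 + 33210 = 33215$)
$G + n{\left(A{\left(C{\left(b,6 \right)} \right)} \right)} = 33215 + \frac{7}{9 + 5 \cdot 6} = 33215 + \frac{7}{9 + 30} = 33215 + \frac{7}{39} = \frac{1295392}{39}$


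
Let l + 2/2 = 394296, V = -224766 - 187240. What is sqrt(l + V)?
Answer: I*sqrt(17711) ≈ 133.08*I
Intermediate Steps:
V = -412006
l = 394295 (l = -1 + 394296 = 394295)
sqrt(l + V) = sqrt(394295 - 412006) = sqrt(-17711) = I*sqrt(17711)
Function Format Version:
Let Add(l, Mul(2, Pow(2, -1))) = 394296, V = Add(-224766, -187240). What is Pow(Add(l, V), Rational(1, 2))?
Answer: Mul(I, Pow(17711, Rational(1, 2))) ≈ Mul(133.08, I)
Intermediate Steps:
V = -412006
l = 394295 (l = Add(-1, 394296) = 394295)
Pow(Add(l, V), Rational(1, 2)) = Pow(Add(394295, -412006), Rational(1, 2)) = Pow(-17711, Rational(1, 2)) = Mul(I, Pow(17711, Rational(1, 2)))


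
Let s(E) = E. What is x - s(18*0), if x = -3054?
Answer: -3054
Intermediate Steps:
x - s(18*0) = -3054 - 18*0 = -3054 - 1*0 = -3054 + 0 = -3054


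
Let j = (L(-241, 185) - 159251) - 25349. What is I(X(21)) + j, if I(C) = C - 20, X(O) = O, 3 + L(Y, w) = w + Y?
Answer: -184658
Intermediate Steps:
L(Y, w) = -3 + Y + w (L(Y, w) = -3 + (w + Y) = -3 + (Y + w) = -3 + Y + w)
I(C) = -20 + C (I(C) = C - 1*20 = C - 20 = -20 + C)
j = -184659 (j = ((-3 - 241 + 185) - 159251) - 25349 = (-59 - 159251) - 25349 = -159310 - 25349 = -184659)
I(X(21)) + j = (-20 + 21) - 184659 = 1 - 184659 = -184658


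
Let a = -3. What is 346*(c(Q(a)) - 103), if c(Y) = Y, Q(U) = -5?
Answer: -37368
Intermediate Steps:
346*(c(Q(a)) - 103) = 346*(-5 - 103) = 346*(-108) = -37368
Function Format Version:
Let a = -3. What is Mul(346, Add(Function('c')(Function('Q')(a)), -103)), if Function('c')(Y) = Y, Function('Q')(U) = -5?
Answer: -37368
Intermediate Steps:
Mul(346, Add(Function('c')(Function('Q')(a)), -103)) = Mul(346, Add(-5, -103)) = Mul(346, -108) = -37368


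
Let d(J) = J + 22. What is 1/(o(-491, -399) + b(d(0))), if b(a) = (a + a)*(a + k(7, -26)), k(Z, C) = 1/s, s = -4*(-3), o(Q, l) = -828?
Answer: 3/431 ≈ 0.0069606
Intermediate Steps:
d(J) = 22 + J
s = 12
k(Z, C) = 1/12
b(a) = 2*a*(1/12 + a) (b(a) = (a + a)*(a + 1/12) = (2*a)*(1/12 + a) = 2*a*(1/12 + a))
1/(o(-491, -399) + b(d(0))) = 1/(-828 + (22 + 0)*(1 + 12*(22 + 0))/6) = 1/(-828 + (⅙)*22*(1 + 12*22)) = 1/(-828 + (⅙)*22*(1 + 264)) = 1/(-828 + (⅙)*22*265) = 1/(-828 + 2915/3) = 1/(431/3) = 3/431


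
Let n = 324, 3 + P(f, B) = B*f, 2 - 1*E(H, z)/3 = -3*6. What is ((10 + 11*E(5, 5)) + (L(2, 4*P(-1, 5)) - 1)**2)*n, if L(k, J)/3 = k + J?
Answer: 2900124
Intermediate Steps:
E(H, z) = 60 (E(H, z) = 6 - (-9)*6 = 6 - 3*(-18) = 6 + 54 = 60)
P(f, B) = -3 + B*f
L(k, J) = 3*J + 3*k (L(k, J) = 3*(k + J) = 3*(J + k) = 3*J + 3*k)
((10 + 11*E(5, 5)) + (L(2, 4*P(-1, 5)) - 1)**2)*n = ((10 + 11*60) + ((3*(4*(-3 + 5*(-1))) + 3*2) - 1)**2)*324 = ((10 + 660) + ((3*(4*(-3 - 5)) + 6) - 1)**2)*324 = (670 + ((3*(4*(-8)) + 6) - 1)**2)*324 = (670 + ((3*(-32) + 6) - 1)**2)*324 = (670 + ((-96 + 6) - 1)**2)*324 = (670 + (-90 - 1)**2)*324 = (670 + (-91)**2)*324 = (670 + 8281)*324 = 8951*324 = 2900124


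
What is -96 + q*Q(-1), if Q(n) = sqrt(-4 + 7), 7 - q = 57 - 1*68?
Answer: -96 + 18*sqrt(3) ≈ -64.823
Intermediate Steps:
q = 18 (q = 7 - (57 - 1*68) = 7 - (57 - 68) = 7 - 1*(-11) = 7 + 11 = 18)
Q(n) = sqrt(3)
-96 + q*Q(-1) = -96 + 18*sqrt(3)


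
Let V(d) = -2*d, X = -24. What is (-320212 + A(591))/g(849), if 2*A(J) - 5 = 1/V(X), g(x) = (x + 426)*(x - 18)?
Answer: -30740111/101714400 ≈ -0.30222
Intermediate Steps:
g(x) = (-18 + x)*(426 + x) (g(x) = (426 + x)*(-18 + x) = (-18 + x)*(426 + x))
A(J) = 241/96 (A(J) = 5/2 + 1/(2*((-2*(-24)))) = 5/2 + (½)/48 = 5/2 + (½)*(1/48) = 5/2 + 1/96 = 241/96)
(-320212 + A(591))/g(849) = (-320212 + 241/96)/(-7668 + 849² + 408*849) = -30740111/(96*(-7668 + 720801 + 346392)) = -30740111/96/1059525 = -30740111/96*1/1059525 = -30740111/101714400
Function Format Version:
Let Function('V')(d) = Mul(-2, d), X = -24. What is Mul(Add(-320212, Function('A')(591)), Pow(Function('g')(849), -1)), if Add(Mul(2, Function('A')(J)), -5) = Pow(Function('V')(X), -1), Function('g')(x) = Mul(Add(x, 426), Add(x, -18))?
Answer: Rational(-30740111, 101714400) ≈ -0.30222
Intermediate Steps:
Function('g')(x) = Mul(Add(-18, x), Add(426, x)) (Function('g')(x) = Mul(Add(426, x), Add(-18, x)) = Mul(Add(-18, x), Add(426, x)))
Function('A')(J) = Rational(241, 96) (Function('A')(J) = Add(Rational(5, 2), Mul(Rational(1, 2), Pow(Mul(-2, -24), -1))) = Add(Rational(5, 2), Mul(Rational(1, 2), Pow(48, -1))) = Add(Rational(5, 2), Mul(Rational(1, 2), Rational(1, 48))) = Add(Rational(5, 2), Rational(1, 96)) = Rational(241, 96))
Mul(Add(-320212, Function('A')(591)), Pow(Function('g')(849), -1)) = Mul(Add(-320212, Rational(241, 96)), Pow(Add(-7668, Pow(849, 2), Mul(408, 849)), -1)) = Mul(Rational(-30740111, 96), Pow(Add(-7668, 720801, 346392), -1)) = Mul(Rational(-30740111, 96), Pow(1059525, -1)) = Mul(Rational(-30740111, 96), Rational(1, 1059525)) = Rational(-30740111, 101714400)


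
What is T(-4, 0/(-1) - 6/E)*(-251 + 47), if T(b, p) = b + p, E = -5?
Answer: 2856/5 ≈ 571.20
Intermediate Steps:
T(-4, 0/(-1) - 6/E)*(-251 + 47) = (-4 + (0/(-1) - 6/(-5)))*(-251 + 47) = (-4 + (0*(-1) - 6*(-⅕)))*(-204) = (-4 + (0 + 6/5))*(-204) = (-4 + 6/5)*(-204) = -14/5*(-204) = 2856/5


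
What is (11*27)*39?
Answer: 11583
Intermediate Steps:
(11*27)*39 = 297*39 = 11583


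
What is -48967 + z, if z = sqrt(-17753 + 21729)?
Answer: -48967 + 2*sqrt(994) ≈ -48904.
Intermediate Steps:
z = 2*sqrt(994) (z = sqrt(3976) = 2*sqrt(994) ≈ 63.056)
-48967 + z = -48967 + 2*sqrt(994)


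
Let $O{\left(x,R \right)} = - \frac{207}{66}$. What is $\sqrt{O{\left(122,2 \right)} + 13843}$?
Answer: $\frac{\sqrt{6698494}}{22} \approx 117.64$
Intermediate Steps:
$O{\left(x,R \right)} = - \frac{69}{22}$ ($O{\left(x,R \right)} = \left(-207\right) \frac{1}{66} = - \frac{69}{22}$)
$\sqrt{O{\left(122,2 \right)} + 13843} = \sqrt{- \frac{69}{22} + 13843} = \sqrt{\frac{304477}{22}} = \frac{\sqrt{6698494}}{22}$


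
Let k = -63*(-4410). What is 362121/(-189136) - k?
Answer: -52548017001/189136 ≈ -2.7783e+5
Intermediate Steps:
k = 277830
362121/(-189136) - k = 362121/(-189136) - 1*277830 = 362121*(-1/189136) - 277830 = -362121/189136 - 277830 = -52548017001/189136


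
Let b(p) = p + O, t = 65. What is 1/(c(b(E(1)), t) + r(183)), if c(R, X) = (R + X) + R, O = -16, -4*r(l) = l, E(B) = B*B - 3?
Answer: -4/67 ≈ -0.059702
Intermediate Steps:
E(B) = -3 + B**2 (E(B) = B**2 - 3 = -3 + B**2)
r(l) = -l/4
b(p) = -16 + p (b(p) = p - 16 = -16 + p)
c(R, X) = X + 2*R
1/(c(b(E(1)), t) + r(183)) = 1/((65 + 2*(-16 + (-3 + 1**2))) - 1/4*183) = 1/((65 + 2*(-16 + (-3 + 1))) - 183/4) = 1/((65 + 2*(-16 - 2)) - 183/4) = 1/((65 + 2*(-18)) - 183/4) = 1/((65 - 36) - 183/4) = 1/(29 - 183/4) = 1/(-67/4) = -4/67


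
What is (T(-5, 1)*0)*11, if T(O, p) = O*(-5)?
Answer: 0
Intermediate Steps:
T(O, p) = -5*O
(T(-5, 1)*0)*11 = (-5*(-5)*0)*11 = (25*0)*11 = 0*11 = 0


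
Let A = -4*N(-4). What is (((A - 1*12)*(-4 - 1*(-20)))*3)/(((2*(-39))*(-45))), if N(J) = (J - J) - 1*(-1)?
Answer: -128/585 ≈ -0.21880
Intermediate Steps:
N(J) = 1 (N(J) = 0 + 1 = 1)
A = -4 (A = -4*1 = -4)
(((A - 1*12)*(-4 - 1*(-20)))*3)/(((2*(-39))*(-45))) = (((-4 - 1*12)*(-4 - 1*(-20)))*3)/(((2*(-39))*(-45))) = (((-4 - 12)*(-4 + 20))*3)/((-78*(-45))) = (-16*16*3)/3510 = -256*3*(1/3510) = -768*1/3510 = -128/585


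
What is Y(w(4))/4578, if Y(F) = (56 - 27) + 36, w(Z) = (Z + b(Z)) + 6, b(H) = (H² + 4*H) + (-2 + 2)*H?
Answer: 65/4578 ≈ 0.014198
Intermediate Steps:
b(H) = H² + 4*H (b(H) = (H² + 4*H) + 0*H = (H² + 4*H) + 0 = H² + 4*H)
w(Z) = 6 + Z + Z*(4 + Z) (w(Z) = (Z + Z*(4 + Z)) + 6 = 6 + Z + Z*(4 + Z))
Y(F) = 65 (Y(F) = 29 + 36 = 65)
Y(w(4))/4578 = 65/4578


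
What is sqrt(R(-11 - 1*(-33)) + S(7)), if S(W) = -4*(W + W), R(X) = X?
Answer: I*sqrt(34) ≈ 5.8309*I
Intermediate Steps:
S(W) = -8*W
sqrt(R(-11 - 1*(-33)) + S(7)) = sqrt((-11 - 1*(-33)) - 8*7) = sqrt((-11 + 33) - 56) = sqrt(22 - 56) = sqrt(-34) = I*sqrt(34)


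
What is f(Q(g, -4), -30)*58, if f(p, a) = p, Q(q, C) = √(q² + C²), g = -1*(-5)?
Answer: 58*√41 ≈ 371.38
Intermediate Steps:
g = 5
Q(q, C) = √(C² + q²)
f(Q(g, -4), -30)*58 = √((-4)² + 5²)*58 = √(16 + 25)*58 = √41*58 = 58*√41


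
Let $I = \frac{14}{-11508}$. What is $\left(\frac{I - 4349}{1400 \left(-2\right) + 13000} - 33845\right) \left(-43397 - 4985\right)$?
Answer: $\frac{403809822666817}{246600} \approx 1.6375 \cdot 10^{9}$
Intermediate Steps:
$I = - \frac{1}{822}$ ($I = 14 \left(- \frac{1}{11508}\right) = - \frac{1}{822} \approx -0.0012165$)
$\left(\frac{I - 4349}{1400 \left(-2\right) + 13000} - 33845\right) \left(-43397 - 4985\right) = \left(\frac{- \frac{1}{822} - 4349}{1400 \left(-2\right) + 13000} - 33845\right) \left(-43397 - 4985\right) = \left(- \frac{3574879}{822 \left(-2800 + 13000\right)} - 33845\right) \left(-48382\right) = \left(- \frac{3574879}{822 \cdot 10200} - 33845\right) \left(-48382\right) = \left(\left(- \frac{3574879}{822}\right) \frac{1}{10200} - 33845\right) \left(-48382\right) = \left(- \frac{210287}{493200} - 33845\right) \left(-48382\right) = \left(- \frac{16692564287}{493200}\right) \left(-48382\right) = \frac{403809822666817}{246600}$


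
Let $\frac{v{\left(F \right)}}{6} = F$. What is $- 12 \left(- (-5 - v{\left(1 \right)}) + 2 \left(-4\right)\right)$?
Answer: $-36$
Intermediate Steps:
$v{\left(F \right)} = 6 F$
$- 12 \left(- (-5 - v{\left(1 \right)}) + 2 \left(-4\right)\right) = - 12 \left(- (-5 - 6 \cdot 1) + 2 \left(-4\right)\right) = - 12 \left(- (-5 - 6) - 8\right) = - 12 \left(\left(-1\right) \left(-11\right) - 8\right) = - 12 \left(11 - 8\right) = \left(-12\right) 3 = -36$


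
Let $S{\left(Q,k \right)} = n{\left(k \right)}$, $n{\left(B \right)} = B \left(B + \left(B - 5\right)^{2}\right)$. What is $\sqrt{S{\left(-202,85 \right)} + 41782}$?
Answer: $\sqrt{593007} \approx 770.07$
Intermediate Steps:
$n{\left(B \right)} = B \left(B + \left(-5 + B\right)^{2}\right)$
$S{\left(Q,k \right)} = k \left(k + \left(-5 + k\right)^{2}\right)$
$\sqrt{S{\left(-202,85 \right)} + 41782} = \sqrt{85 \left(85 + \left(-5 + 85\right)^{2}\right) + 41782} = \sqrt{85 \left(85 + 80^{2}\right) + 41782} = \sqrt{85 \left(85 + 6400\right) + 41782} = \sqrt{85 \cdot 6485 + 41782} = \sqrt{551225 + 41782} = \sqrt{593007}$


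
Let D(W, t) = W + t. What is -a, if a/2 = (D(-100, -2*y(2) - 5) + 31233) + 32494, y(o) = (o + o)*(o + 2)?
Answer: -127180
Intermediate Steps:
y(o) = 2*o*(2 + o) (y(o) = (2*o)*(2 + o) = 2*o*(2 + o))
a = 127180 (a = 2*(((-100 + (-4*2*(2 + 2) - 5)) + 31233) + 32494) = 2*(((-100 + (-4*2*4 - 5)) + 31233) + 32494) = 2*(((-100 + (-2*16 - 5)) + 31233) + 32494) = 2*(((-100 + (-32 - 5)) + 31233) + 32494) = 2*(((-100 - 37) + 31233) + 32494) = 2*((-137 + 31233) + 32494) = 2*(31096 + 32494) = 2*63590 = 127180)
-a = -1*127180 = -127180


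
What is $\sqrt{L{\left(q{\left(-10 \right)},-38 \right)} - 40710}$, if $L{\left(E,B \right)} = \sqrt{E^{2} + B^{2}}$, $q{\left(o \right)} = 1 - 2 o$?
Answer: $\sqrt{-40710 + \sqrt{1885}} \approx 201.66 i$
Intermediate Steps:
$L{\left(E,B \right)} = \sqrt{B^{2} + E^{2}}$
$\sqrt{L{\left(q{\left(-10 \right)},-38 \right)} - 40710} = \sqrt{\sqrt{\left(-38\right)^{2} + \left(1 - -20\right)^{2}} - 40710} = \sqrt{\sqrt{1444 + \left(1 + 20\right)^{2}} - 40710} = \sqrt{\sqrt{1444 + 21^{2}} - 40710} = \sqrt{\sqrt{1444 + 441} - 40710} = \sqrt{\sqrt{1885} - 40710} = \sqrt{-40710 + \sqrt{1885}}$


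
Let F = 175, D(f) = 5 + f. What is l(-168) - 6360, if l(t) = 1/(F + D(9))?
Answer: -1202039/189 ≈ -6360.0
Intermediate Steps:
l(t) = 1/189 (l(t) = 1/(175 + (5 + 9)) = 1/(175 + 14) = 1/189)
l(-168) - 6360 = 1/189 - 6360 = -1202039/189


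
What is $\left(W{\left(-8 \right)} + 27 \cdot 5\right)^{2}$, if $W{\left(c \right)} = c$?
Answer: $16129$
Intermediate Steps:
$\left(W{\left(-8 \right)} + 27 \cdot 5\right)^{2} = \left(-8 + 27 \cdot 5\right)^{2} = \left(-8 + 135\right)^{2} = 127^{2} = 16129$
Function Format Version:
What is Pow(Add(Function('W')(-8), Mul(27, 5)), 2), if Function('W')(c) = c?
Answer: 16129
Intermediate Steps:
Pow(Add(Function('W')(-8), Mul(27, 5)), 2) = Pow(Add(-8, Mul(27, 5)), 2) = Pow(Add(-8, 135), 2) = Pow(127, 2) = 16129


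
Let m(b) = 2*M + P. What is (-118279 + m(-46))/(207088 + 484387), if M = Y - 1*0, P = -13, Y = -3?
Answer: -118298/691475 ≈ -0.17108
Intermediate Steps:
M = -3 (M = -3 - 1*0 = -3 + 0 = -3)
m(b) = -19 (m(b) = 2*(-3) - 13 = -6 - 13 = -19)
(-118279 + m(-46))/(207088 + 484387) = (-118279 - 19)/(207088 + 484387) = -118298/691475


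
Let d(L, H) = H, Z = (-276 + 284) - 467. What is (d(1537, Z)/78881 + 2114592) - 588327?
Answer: 120393309006/78881 ≈ 1.5263e+6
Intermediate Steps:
Z = -459 (Z = 8 - 467 = -459)
(d(1537, Z)/78881 + 2114592) - 588327 = (-459/78881 + 2114592) - 588327 = 166801131093/78881 - 588327 = 120393309006/78881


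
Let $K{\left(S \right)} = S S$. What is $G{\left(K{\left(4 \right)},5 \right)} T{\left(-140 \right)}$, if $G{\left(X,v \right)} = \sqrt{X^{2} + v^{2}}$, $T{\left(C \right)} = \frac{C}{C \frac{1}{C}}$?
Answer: $- 140 \sqrt{281} \approx -2346.8$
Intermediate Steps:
$T{\left(C \right)} = C$ ($T{\left(C \right)} = \frac{C}{1} = C 1 = C$)
$K{\left(S \right)} = S^{2}$
$G{\left(K{\left(4 \right)},5 \right)} T{\left(-140 \right)} = \sqrt{\left(4^{2}\right)^{2} + 5^{2}} \left(-140\right) = \sqrt{16^{2} + 25} \left(-140\right) = \sqrt{256 + 25} \left(-140\right) = \sqrt{281} \left(-140\right) = - 140 \sqrt{281}$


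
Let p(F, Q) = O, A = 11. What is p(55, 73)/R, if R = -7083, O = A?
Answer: -11/7083 ≈ -0.0015530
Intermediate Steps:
O = 11
p(F, Q) = 11
p(55, 73)/R = 11/(-7083) = 11*(-1/7083) = -11/7083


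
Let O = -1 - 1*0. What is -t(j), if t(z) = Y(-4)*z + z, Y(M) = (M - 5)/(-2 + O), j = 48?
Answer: -192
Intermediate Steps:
O = -1 (O = -1 + 0 = -1)
Y(M) = 5/3 - M/3 (Y(M) = (M - 5)/(-2 - 1) = (-5 + M)/(-3) = (-5 + M)*(-1/3) = 5/3 - M/3)
t(z) = 4*z (t(z) = (5/3 - 1/3*(-4))*z + z = (5/3 + 4/3)*z + z = 3*z + z = 4*z)
-t(j) = -4*48 = -1*192 = -192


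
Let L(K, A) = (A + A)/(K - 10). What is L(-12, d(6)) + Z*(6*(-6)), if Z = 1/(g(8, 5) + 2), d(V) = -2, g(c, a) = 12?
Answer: -184/77 ≈ -2.3896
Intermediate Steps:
Z = 1/14 (Z = 1/(12 + 2) = 1/14 ≈ 0.071429)
L(K, A) = 2*A/(-10 + K) (L(K, A) = (2*A)/(-10 + K) = 2*A/(-10 + K))
L(-12, d(6)) + Z*(6*(-6)) = 2*(-2)/(-10 - 12) + (6*(-6))/14 = 2*(-2)/(-22) + (1/14)*(-36) = 2*(-2)*(-1/22) - 18/7 = 2/11 - 18/7 = -184/77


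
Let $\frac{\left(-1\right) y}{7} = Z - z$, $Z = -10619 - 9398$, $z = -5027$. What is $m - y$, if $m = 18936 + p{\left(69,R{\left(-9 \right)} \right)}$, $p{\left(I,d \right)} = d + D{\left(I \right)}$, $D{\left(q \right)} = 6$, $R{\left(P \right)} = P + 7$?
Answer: $-85990$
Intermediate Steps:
$R{\left(P \right)} = 7 + P$
$p{\left(I,d \right)} = 6 + d$ ($p{\left(I,d \right)} = d + 6 = 6 + d$)
$Z = -20017$ ($Z = -10619 - 9398 = -20017$)
$m = 18940$ ($m = 18936 + \left(6 + \left(7 - 9\right)\right) = 18936 + \left(6 - 2\right) = 18936 + 4 = 18940$)
$y = 104930$ ($y = - 7 \left(-20017 - -5027\right) = - 7 \left(-20017 + 5027\right) = \left(-7\right) \left(-14990\right) = 104930$)
$m - y = 18940 - 104930 = -85990$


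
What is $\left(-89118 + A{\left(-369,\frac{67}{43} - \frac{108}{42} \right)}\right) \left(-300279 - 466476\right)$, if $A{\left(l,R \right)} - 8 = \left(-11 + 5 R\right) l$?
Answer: $\frac{19197724923630}{301} \approx 6.378 \cdot 10^{10}$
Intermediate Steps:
$A{\left(l,R \right)} = 8 + l \left(-11 + 5 R\right)$ ($A{\left(l,R \right)} = 8 + \left(-11 + 5 R\right) l = 8 + l \left(-11 + 5 R\right)$)
$\left(-89118 + A{\left(-369,\frac{67}{43} - \frac{108}{42} \right)}\right) \left(-300279 - 466476\right) = \left(-89118 + \left(8 - -4059 + 5 \left(\frac{67}{43} - \frac{108}{42}\right) \left(-369\right)\right)\right) \left(-300279 - 466476\right) = \left(-89118 + \left(8 + 4059 + 5 \left(67 \cdot \frac{1}{43} - \frac{18}{7}\right) \left(-369\right)\right)\right) \left(-766755\right) = \left(-89118 + \left(8 + 4059 + 5 \left(\frac{67}{43} - \frac{18}{7}\right) \left(-369\right)\right)\right) \left(-766755\right) = \left(-89118 + \left(8 + 4059 + 5 \left(- \frac{305}{301}\right) \left(-369\right)\right)\right) \left(-766755\right) = \left(-89118 + \left(8 + 4059 + \frac{562725}{301}\right)\right) \left(-766755\right) = \left(-89118 + \frac{1786892}{301}\right) \left(-766755\right) = \left(- \frac{25037626}{301}\right) \left(-766755\right) = \frac{19197724923630}{301}$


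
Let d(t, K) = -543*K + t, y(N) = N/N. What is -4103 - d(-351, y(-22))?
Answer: -3209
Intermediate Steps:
y(N) = 1
d(t, K) = t - 543*K
-4103 - d(-351, y(-22)) = -4103 - (-351 - 543*1) = -4103 - (-351 - 543) = -4103 - 1*(-894) = -4103 + 894 = -3209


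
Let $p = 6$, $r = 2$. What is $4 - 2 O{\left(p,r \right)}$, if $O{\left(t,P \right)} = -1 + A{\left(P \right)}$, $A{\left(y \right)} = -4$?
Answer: $14$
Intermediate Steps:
$O{\left(t,P \right)} = -5$ ($O{\left(t,P \right)} = -1 - 4 = -5$)
$4 - 2 O{\left(p,r \right)} = 4 - -10 = 4 + 10 = 14$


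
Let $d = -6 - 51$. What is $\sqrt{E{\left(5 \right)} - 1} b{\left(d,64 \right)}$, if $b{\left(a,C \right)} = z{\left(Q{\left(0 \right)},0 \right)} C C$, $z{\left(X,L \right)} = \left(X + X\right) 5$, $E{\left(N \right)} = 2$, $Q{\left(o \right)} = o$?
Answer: $0$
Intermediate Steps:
$z{\left(X,L \right)} = 10 X$ ($z{\left(X,L \right)} = 2 X 5 = 10 X$)
$d = -57$ ($d = -6 - 51 = -57$)
$b{\left(a,C \right)} = 0$ ($b{\left(a,C \right)} = 10 \cdot 0 C C = 0 C C = 0 C = 0$)
$\sqrt{E{\left(5 \right)} - 1} b{\left(d,64 \right)} = \sqrt{2 - 1} \cdot 0 = \sqrt{1} \cdot 0 = 1 \cdot 0 = 0$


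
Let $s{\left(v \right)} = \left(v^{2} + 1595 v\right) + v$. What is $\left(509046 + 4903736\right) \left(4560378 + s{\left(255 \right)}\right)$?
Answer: $27239192119506$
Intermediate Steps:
$s{\left(v \right)} = v^{2} + 1596 v$
$\left(509046 + 4903736\right) \left(4560378 + s{\left(255 \right)}\right) = \left(509046 + 4903736\right) \left(4560378 + 255 \left(1596 + 255\right)\right) = 5412782 \left(4560378 + 255 \cdot 1851\right) = 5412782 \left(4560378 + 472005\right) = 5412782 \cdot 5032383 = 27239192119506$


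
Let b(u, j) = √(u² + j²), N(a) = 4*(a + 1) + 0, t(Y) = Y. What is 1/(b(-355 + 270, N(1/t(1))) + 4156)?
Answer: 4156/17265047 - √7289/17265047 ≈ 0.00023577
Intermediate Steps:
N(a) = 4 + 4*a (N(a) = 4*(1 + a) + 0 = (4 + 4*a) + 0 = 4 + 4*a)
b(u, j) = √(j² + u²)
1/(b(-355 + 270, N(1/t(1))) + 4156) = 1/(√((4 + 4/1)² + (-355 + 270)²) + 4156) = 1/(√((4 + 4*1)² + (-85)²) + 4156) = 1/(√((4 + 4)² + 7225) + 4156) = 1/(√(8² + 7225) + 4156) = 1/(√(64 + 7225) + 4156) = 1/(√7289 + 4156) = 1/(4156 + √7289)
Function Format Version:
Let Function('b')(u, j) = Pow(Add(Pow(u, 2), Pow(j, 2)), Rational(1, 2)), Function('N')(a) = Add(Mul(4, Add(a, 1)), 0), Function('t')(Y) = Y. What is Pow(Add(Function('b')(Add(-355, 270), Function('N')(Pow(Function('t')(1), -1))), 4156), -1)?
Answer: Add(Rational(4156, 17265047), Mul(Rational(-1, 17265047), Pow(7289, Rational(1, 2)))) ≈ 0.00023577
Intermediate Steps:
Function('N')(a) = Add(4, Mul(4, a)) (Function('N')(a) = Add(Mul(4, Add(1, a)), 0) = Add(Add(4, Mul(4, a)), 0) = Add(4, Mul(4, a)))
Function('b')(u, j) = Pow(Add(Pow(j, 2), Pow(u, 2)), Rational(1, 2))
Pow(Add(Function('b')(Add(-355, 270), Function('N')(Pow(Function('t')(1), -1))), 4156), -1) = Pow(Add(Pow(Add(Pow(Add(4, Mul(4, Pow(1, -1))), 2), Pow(Add(-355, 270), 2)), Rational(1, 2)), 4156), -1) = Pow(Add(Pow(Add(Pow(Add(4, Mul(4, 1)), 2), Pow(-85, 2)), Rational(1, 2)), 4156), -1) = Pow(Add(Pow(Add(Pow(Add(4, 4), 2), 7225), Rational(1, 2)), 4156), -1) = Pow(Add(Pow(Add(Pow(8, 2), 7225), Rational(1, 2)), 4156), -1) = Pow(Add(Pow(Add(64, 7225), Rational(1, 2)), 4156), -1) = Pow(Add(Pow(7289, Rational(1, 2)), 4156), -1) = Pow(Add(4156, Pow(7289, Rational(1, 2))), -1)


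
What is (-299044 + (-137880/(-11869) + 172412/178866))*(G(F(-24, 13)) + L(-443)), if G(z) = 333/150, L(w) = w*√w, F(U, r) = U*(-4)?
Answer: -5872195144451479/8845668975 + 140615267513081362*I*√443/1061480277 ≈ -6.6385e+5 + 2.7882e+9*I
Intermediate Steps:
F(U, r) = -4*U
L(w) = w^(3/2)
G(z) = 111/50 (G(z) = 333*(1/150) = 111/50)
(-299044 + (-137880/(-11869) + 172412/178866))*(G(F(-24, 13)) + L(-443)) = (-299044 + (-137880/(-11869) + 172412/178866))*(111/50 + (-443)^(3/2)) = (-299044 + (-137880*(-1/11869) + 172412*(1/178866)))*(111/50 - 443*I*√443) = (-299044 + (137880/11869 + 86206/89433))*(111/50 - 443*I*√443) = (-299044 + 13354201054/1061480277)*(111/50 - 443*I*√443) = -317415953754134*(111/50 - 443*I*√443)/1061480277 = -5872195144451479/8845668975 + 140615267513081362*I*√443/1061480277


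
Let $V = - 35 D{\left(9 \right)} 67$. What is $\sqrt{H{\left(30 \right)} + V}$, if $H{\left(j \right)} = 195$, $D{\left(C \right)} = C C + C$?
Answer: $i \sqrt{210855} \approx 459.19 i$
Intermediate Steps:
$D{\left(C \right)} = C + C^{2}$ ($D{\left(C \right)} = C^{2} + C = C + C^{2}$)
$V = -211050$ ($V = - 35 \cdot 9 \left(1 + 9\right) 67 = - 35 \cdot 9 \cdot 10 \cdot 67 = \left(-35\right) 90 \cdot 67 = \left(-3150\right) 67 = -211050$)
$\sqrt{H{\left(30 \right)} + V} = \sqrt{195 - 211050} = \sqrt{-210855} = i \sqrt{210855}$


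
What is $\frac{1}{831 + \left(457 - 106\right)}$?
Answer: $\frac{1}{1182} \approx 0.00084602$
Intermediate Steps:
$\frac{1}{831 + \left(457 - 106\right)} = \frac{1}{831 + 351} = \frac{1}{1182}$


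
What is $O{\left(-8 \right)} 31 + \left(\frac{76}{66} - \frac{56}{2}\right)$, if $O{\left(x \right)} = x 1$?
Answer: $- \frac{9070}{33} \approx -274.85$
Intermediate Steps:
$O{\left(x \right)} = x$
$O{\left(-8 \right)} 31 + \left(\frac{76}{66} - \frac{56}{2}\right) = \left(-8\right) 31 + \left(\frac{76}{66} - \frac{56}{2}\right) = -248 + \left(76 \cdot \frac{1}{66} - 28\right) = -248 + \left(\frac{38}{33} - 28\right) = -248 - \frac{886}{33} = - \frac{9070}{33}$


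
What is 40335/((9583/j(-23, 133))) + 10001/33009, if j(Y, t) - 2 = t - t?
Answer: 2758675613/316325247 ≈ 8.7210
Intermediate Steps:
j(Y, t) = 2 (j(Y, t) = 2 + (t - t) = 2 + 0 = 2)
40335/((9583/j(-23, 133))) + 10001/33009 = 40335/((9583/2)) + 10001/33009 = 40335/((9583*(½))) + 10001*(1/33009) = 40335/(9583/2) + 10001/33009 = 40335*(2/9583) + 10001/33009 = 80670/9583 + 10001/33009 = 2758675613/316325247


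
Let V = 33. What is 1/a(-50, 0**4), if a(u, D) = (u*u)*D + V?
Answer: 1/33 ≈ 0.030303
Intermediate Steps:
a(u, D) = 33 + D*u**2 (a(u, D) = (u*u)*D + 33 = u**2*D + 33 = D*u**2 + 33 = 33 + D*u**2)
1/a(-50, 0**4) = 1/(33 + 0**4*(-50)**2) = 1/(33 + 0*2500) = 1/(33 + 0) = 1/33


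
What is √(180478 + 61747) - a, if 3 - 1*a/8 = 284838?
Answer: 2278680 + 5*√9689 ≈ 2.2792e+6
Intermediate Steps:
a = -2278680 (a = 24 - 8*284838 = 24 - 2278704 = -2278680)
√(180478 + 61747) - a = √(180478 + 61747) - 1*(-2278680) = √242225 + 2278680 = 5*√9689 + 2278680 = 2278680 + 5*√9689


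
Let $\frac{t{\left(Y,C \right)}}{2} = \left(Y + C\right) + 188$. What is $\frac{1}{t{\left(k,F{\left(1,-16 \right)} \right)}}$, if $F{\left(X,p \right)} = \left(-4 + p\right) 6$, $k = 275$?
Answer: $\frac{1}{686} \approx 0.0014577$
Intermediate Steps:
$F{\left(X,p \right)} = -24 + 6 p$
$t{\left(Y,C \right)} = 376 + 2 C + 2 Y$ ($t{\left(Y,C \right)} = 2 \left(\left(Y + C\right) + 188\right) = 2 \left(\left(C + Y\right) + 188\right) = 2 \left(188 + C + Y\right) = 376 + 2 C + 2 Y$)
$\frac{1}{t{\left(k,F{\left(1,-16 \right)} \right)}} = \frac{1}{376 + 2 \left(-24 + 6 \left(-16\right)\right) + 2 \cdot 275} = \frac{1}{376 + 2 \left(-24 - 96\right) + 550} = \frac{1}{376 + 2 \left(-120\right) + 550} = \frac{1}{376 - 240 + 550} = \frac{1}{686}$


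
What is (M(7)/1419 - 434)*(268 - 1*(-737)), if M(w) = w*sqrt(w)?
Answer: -436170 + 2345*sqrt(7)/473 ≈ -4.3616e+5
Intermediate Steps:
M(w) = w**(3/2)
(M(7)/1419 - 434)*(268 - 1*(-737)) = (7**(3/2)/1419 - 434)*(268 - 1*(-737)) = ((7*sqrt(7))*(1/1419) - 434)*(268 + 737) = (7*sqrt(7)/1419 - 434)*1005 = (-434 + 7*sqrt(7)/1419)*1005 = -436170 + 2345*sqrt(7)/473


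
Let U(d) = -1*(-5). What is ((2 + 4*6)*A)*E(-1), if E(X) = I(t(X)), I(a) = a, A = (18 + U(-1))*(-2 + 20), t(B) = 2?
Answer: 21528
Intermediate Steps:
U(d) = 5
A = 414 (A = (18 + 5)*(-2 + 20) = 23*18 = 414)
E(X) = 2
((2 + 4*6)*A)*E(-1) = ((2 + 4*6)*414)*2 = ((2 + 24)*414)*2 = (26*414)*2 = 10764*2 = 21528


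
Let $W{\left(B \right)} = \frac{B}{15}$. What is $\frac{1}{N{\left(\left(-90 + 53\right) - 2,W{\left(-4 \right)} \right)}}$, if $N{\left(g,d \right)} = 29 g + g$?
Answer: $- \frac{1}{1170} \approx -0.0008547$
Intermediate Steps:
$W{\left(B \right)} = \frac{B}{15}$ ($W{\left(B \right)} = B \frac{1}{15} = \frac{B}{15}$)
$N{\left(g,d \right)} = 30 g$
$\frac{1}{N{\left(\left(-90 + 53\right) - 2,W{\left(-4 \right)} \right)}} = \frac{1}{30 \left(\left(-90 + 53\right) - 2\right)} = \frac{1}{30 \left(-37 - 2\right)} = \frac{1}{30 \left(-39\right)} = \frac{1}{-1170} = - \frac{1}{1170}$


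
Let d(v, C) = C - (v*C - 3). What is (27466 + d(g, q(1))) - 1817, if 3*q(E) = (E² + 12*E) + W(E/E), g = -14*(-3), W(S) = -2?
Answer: 76505/3 ≈ 25502.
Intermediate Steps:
g = 42
q(E) = -⅔ + 4*E + E²/3 (q(E) = ((E² + 12*E) - 2)/3 = (-2 + E² + 12*E)/3 = -⅔ + 4*E + E²/3)
d(v, C) = 3 + C - C*v (d(v, C) = C - (C*v - 3) = C - (-3 + C*v) = C + (3 - C*v) = 3 + C - C*v)
(27466 + d(g, q(1))) - 1817 = (27466 + (3 + (-⅔ + 4*1 + (⅓)*1²) - 1*(-⅔ + 4*1 + (⅓)*1²)*42)) - 1817 = (27466 + (3 + (-⅔ + 4 + (⅓)*1) - 1*(-⅔ + 4 + (⅓)*1)*42)) - 1817 = (27466 + (3 + (-⅔ + 4 + ⅓) - 1*(-⅔ + 4 + ⅓)*42)) - 1817 = (27466 + (3 + 11/3 - 1*11/3*42)) - 1817 = (27466 + (3 + 11/3 - 154)) - 1817 = (27466 - 442/3) - 1817 = 81956/3 - 1817 = 76505/3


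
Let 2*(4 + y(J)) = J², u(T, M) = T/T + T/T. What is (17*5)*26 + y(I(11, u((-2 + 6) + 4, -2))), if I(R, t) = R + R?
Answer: 2448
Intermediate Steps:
u(T, M) = 2 (u(T, M) = 1 + 1 = 2)
I(R, t) = 2*R
y(J) = -4 + J²/2
(17*5)*26 + y(I(11, u((-2 + 6) + 4, -2))) = (17*5)*26 + (-4 + (2*11)²/2) = 85*26 + (-4 + (½)*22²) = 2210 + (-4 + (½)*484) = 2210 + (-4 + 242) = 2210 + 238 = 2448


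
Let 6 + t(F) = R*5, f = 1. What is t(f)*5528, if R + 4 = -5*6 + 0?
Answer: -972928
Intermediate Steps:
R = -34 (R = -4 + (-5*6 + 0) = -4 + (-30 + 0) = -4 - 30 = -34)
t(F) = -176 (t(F) = -6 - 34*5 = -6 - 170 = -176)
t(f)*5528 = -176*5528 = -972928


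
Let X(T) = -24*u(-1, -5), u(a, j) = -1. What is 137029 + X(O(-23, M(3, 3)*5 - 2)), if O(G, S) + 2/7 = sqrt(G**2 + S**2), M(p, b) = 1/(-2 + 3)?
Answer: 137053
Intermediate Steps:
M(p, b) = 1 (M(p, b) = 1/1 = 1)
O(G, S) = -2/7 + sqrt(G**2 + S**2)
X(T) = 24 (X(T) = -24*(-1) = 24)
137029 + X(O(-23, M(3, 3)*5 - 2)) = 137029 + 24 = 137053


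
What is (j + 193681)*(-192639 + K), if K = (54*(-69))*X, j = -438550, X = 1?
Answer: 48083701185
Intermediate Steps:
K = -3726 (K = (54*(-69))*1 = -3726*1 = -3726)
(j + 193681)*(-192639 + K) = (-438550 + 193681)*(-192639 - 3726) = -244869*(-196365) = 48083701185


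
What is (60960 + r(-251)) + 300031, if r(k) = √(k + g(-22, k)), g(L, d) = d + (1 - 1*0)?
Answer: 360991 + I*√501 ≈ 3.6099e+5 + 22.383*I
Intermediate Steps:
g(L, d) = 1 + d (g(L, d) = d + (1 + 0) = d + 1 = 1 + d)
r(k) = √(1 + 2*k) (r(k) = √(k + (1 + k)) = √(1 + 2*k))
(60960 + r(-251)) + 300031 = (60960 + √(1 + 2*(-251))) + 300031 = (60960 + √(1 - 502)) + 300031 = (60960 + √(-501)) + 300031 = (60960 + I*√501) + 300031 = 360991 + I*√501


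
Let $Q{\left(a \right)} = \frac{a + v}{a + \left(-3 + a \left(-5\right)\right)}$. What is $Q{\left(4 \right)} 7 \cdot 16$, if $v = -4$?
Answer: $0$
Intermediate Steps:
$Q{\left(a \right)} = \frac{-4 + a}{-3 - 4 a}$ ($Q{\left(a \right)} = \frac{a - 4}{a + \left(-3 + a \left(-5\right)\right)} = \frac{-4 + a}{a - \left(3 + 5 a\right)} = \frac{-4 + a}{-3 - 4 a}$)
$Q{\left(4 \right)} 7 \cdot 16 = \frac{4 - 4}{3 + 4 \cdot 4} \cdot 7 \cdot 16 = \frac{4 - 4}{3 + 16} \cdot 7 \cdot 16 = \frac{1}{19} \cdot 0 \cdot 7 \cdot 16 = 0 \cdot 7 \cdot 16 = 0 \cdot 16 = 0$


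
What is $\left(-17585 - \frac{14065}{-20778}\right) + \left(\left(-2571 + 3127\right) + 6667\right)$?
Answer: $- \frac{215287571}{20778} \approx -10361.0$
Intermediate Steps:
$\left(-17585 - \frac{14065}{-20778}\right) + \left(\left(-2571 + 3127\right) + 6667\right) = \left(-17585 - - \frac{14065}{20778}\right) + \left(556 + 6667\right) = \left(-17585 + \frac{14065}{20778}\right) + 7223 = - \frac{365367065}{20778} + 7223 = - \frac{215287571}{20778}$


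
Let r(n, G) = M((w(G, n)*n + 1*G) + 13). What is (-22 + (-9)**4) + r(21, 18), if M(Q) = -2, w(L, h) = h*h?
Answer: 6537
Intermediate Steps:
w(L, h) = h**2
r(n, G) = -2
(-22 + (-9)**4) + r(21, 18) = (-22 + (-9)**4) - 2 = (-22 + 6561) - 2 = 6539 - 2 = 6537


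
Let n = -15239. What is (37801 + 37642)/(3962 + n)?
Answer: -75443/11277 ≈ -6.6900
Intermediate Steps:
(37801 + 37642)/(3962 + n) = (37801 + 37642)/(3962 - 15239) = 75443/(-11277) = 75443*(-1/11277) = -75443/11277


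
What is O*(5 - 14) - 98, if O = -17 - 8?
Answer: 127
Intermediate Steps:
O = -25
O*(5 - 14) - 98 = -25*(5 - 14) - 98 = -25*(-9) - 98 = 225 - 98 = 127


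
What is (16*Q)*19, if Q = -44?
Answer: -13376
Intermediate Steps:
(16*Q)*19 = (16*(-44))*19 = -704*19 = -13376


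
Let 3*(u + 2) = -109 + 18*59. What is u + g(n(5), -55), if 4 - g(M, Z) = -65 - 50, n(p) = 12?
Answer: 1304/3 ≈ 434.67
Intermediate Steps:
g(M, Z) = 119 (g(M, Z) = 4 - (-65 - 50) = 4 - 1*(-115) = 4 + 115 = 119)
u = 947/3 (u = -2 + (-109 + 18*59)/3 = -2 + (-109 + 1062)/3 = -2 + (⅓)*953 = -2 + 953/3 = 947/3 ≈ 315.67)
u + g(n(5), -55) = 947/3 + 119 = 1304/3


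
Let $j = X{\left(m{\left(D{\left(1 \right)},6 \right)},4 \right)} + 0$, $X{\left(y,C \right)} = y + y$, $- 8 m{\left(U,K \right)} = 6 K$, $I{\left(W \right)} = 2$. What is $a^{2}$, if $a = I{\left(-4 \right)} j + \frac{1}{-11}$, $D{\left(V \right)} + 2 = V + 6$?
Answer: $\frac{39601}{121} \approx 327.28$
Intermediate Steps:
$D{\left(V \right)} = 4 + V$ ($D{\left(V \right)} = -2 + \left(V + 6\right) = -2 + \left(6 + V\right) = 4 + V$)
$m{\left(U,K \right)} = - \frac{3 K}{4}$ ($m{\left(U,K \right)} = - \frac{6 K}{8} = - \frac{3 K}{4}$)
$X{\left(y,C \right)} = 2 y$
$j = -9$ ($j = 2 \left(\left(- \frac{3}{4}\right) 6\right) + 0 = 2 \left(- \frac{9}{2}\right) + 0 = -9 + 0 = -9$)
$a = - \frac{199}{11}$ ($a = 2 \left(-9\right) + \frac{1}{-11} = -18 - \frac{1}{11} = - \frac{199}{11} \approx -18.091$)
$a^{2} = \left(- \frac{199}{11}\right)^{2} = \frac{39601}{121}$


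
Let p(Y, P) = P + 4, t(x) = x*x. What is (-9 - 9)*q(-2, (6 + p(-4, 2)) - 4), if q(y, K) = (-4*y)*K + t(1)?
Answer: -1170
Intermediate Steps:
t(x) = x**2
p(Y, P) = 4 + P
q(y, K) = 1 - 4*K*y (q(y, K) = (-4*y)*K + 1**2 = -4*K*y + 1 = 1 - 4*K*y)
(-9 - 9)*q(-2, (6 + p(-4, 2)) - 4) = (-9 - 9)*(1 - 4*((6 + (4 + 2)) - 4)*(-2)) = -18*(1 - 4*((6 + 6) - 4)*(-2)) = -18*(1 - 4*(12 - 4)*(-2)) = -18*(1 - 4*8*(-2)) = -18*(1 + 64) = -18*65 = -1170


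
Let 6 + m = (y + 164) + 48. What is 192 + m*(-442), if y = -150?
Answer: -24560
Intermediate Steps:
m = 56 (m = -6 + ((-150 + 164) + 48) = -6 + (14 + 48) = -6 + 62 = 56)
192 + m*(-442) = 192 + 56*(-442) = 192 - 24752 = -24560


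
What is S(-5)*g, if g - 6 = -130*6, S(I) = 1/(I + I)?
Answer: 387/5 ≈ 77.400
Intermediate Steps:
S(I) = 1/(2*I)
g = -774 (g = 6 - 130*6 = 6 - 780 = -774)
S(-5)*g = ((1/2)/(-5))*(-774) = ((1/2)*(-1/5))*(-774) = -1/10*(-774) = 387/5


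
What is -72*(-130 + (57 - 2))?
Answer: 5400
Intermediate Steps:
-72*(-130 + (57 - 2)) = -72*(-130 + 55) = -72*(-75) = 5400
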